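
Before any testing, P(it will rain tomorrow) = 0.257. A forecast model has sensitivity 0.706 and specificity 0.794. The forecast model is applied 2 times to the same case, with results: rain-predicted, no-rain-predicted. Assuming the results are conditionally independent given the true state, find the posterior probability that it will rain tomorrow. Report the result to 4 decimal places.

Posterior P(H) ≈ 0.3050

Let H be the event that it will rain tomorrow; start with P(H) = 0.257. P('rain-predicted'|H) = 0.706, P('rain-predicted'|¬H) = 0.206.
Update on result 1 ('rain-predicted'): P(H) ← 0.706·0.2570 / (0.706·0.2570 + 0.206·0.7430) = 0.18144/0.33450 = 0.5424.
Update on result 2 ('no-rain-predicted'): P(H) ← 0.294·0.5424 / (0.294·0.5424 + 0.794·0.4576) = 0.15947/0.52279 = 0.3050.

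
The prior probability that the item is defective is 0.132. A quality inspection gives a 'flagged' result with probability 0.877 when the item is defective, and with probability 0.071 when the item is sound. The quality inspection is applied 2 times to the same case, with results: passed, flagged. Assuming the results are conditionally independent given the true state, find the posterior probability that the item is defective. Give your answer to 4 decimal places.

Posterior P(H) ≈ 0.1992

Let H be the event that the item is defective; start with P(H) = 0.132. P('flagged'|H) = 0.877, P('flagged'|¬H) = 0.071.
Update on result 1 ('passed'): P(H) ← 0.123·0.1320 / (0.123·0.1320 + 0.929·0.8680) = 0.016236/0.82261 = 0.0197.
Update on result 2 ('flagged'): P(H) ← 0.877·0.0197 / (0.877·0.0197 + 0.071·0.9803) = 0.017310/0.086908 = 0.1992.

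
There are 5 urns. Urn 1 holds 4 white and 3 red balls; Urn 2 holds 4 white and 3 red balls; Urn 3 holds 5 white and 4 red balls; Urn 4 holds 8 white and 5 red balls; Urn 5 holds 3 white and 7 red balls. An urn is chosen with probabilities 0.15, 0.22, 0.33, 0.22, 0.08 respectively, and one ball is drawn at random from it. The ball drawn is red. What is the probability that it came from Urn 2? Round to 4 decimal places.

Posterior probability ≈ 0.2115

Tabulate prior·likelihood by source: [1] prior 0.15, lik 0.4286, product 0.06429; [2] prior 0.22, lik 0.4286, product 0.09429; [3] prior 0.33, lik 0.4444, product 0.1467; [4] prior 0.22, lik 0.3846, product 0.08462; [5] prior 0.08, lik 0.7, product 0.05600.
Normalizing constant = 0.44585; the posterior for Urn 2 is its product over the sum, 0.09429/0.44585 = 0.2115.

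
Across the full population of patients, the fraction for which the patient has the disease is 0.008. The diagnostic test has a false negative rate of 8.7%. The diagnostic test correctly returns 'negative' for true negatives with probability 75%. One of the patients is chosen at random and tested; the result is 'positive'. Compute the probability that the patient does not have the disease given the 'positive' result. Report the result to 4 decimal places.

Write H for 'the patient has the disease'. Prior odds H:¬H = 0.008/0.992 = 0.0080645. For the 'positive' outcome, the likelihood ratio is 0.913/0.25 = 3.6520.
Posterior odds = 0.0080645 × 3.6520 = 0.029452, so P(H|E) = 0.029452/(1+0.029452) = 0.0286. Then P(¬H|E) = 1 − 0.0286 = 0.9714.

P(¬H | E) ≈ 0.9714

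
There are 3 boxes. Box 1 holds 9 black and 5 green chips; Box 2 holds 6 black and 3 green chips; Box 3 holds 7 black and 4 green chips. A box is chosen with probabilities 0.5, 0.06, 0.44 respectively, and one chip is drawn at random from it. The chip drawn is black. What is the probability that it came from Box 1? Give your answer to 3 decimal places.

Posterior probability ≈ 0.501

Tabulate prior·likelihood by source: [1] prior 0.5, lik 0.6429, product 0.3214; [2] prior 0.06, lik 0.6667, product 0.04000; [3] prior 0.44, lik 0.6364, product 0.2800.
Normalizing constant = 0.64143; the posterior for Box 1 is its product over the sum, 0.3214/0.64143 = 0.501.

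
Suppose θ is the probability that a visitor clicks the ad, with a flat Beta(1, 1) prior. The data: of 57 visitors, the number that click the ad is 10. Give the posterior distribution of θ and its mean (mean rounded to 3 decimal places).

The binomial likelihood is conjugate to the Beta prior: with 10 successes and 47 failures, the posterior is Beta(1+10, 1+47) = Beta(11, 48).
Posterior mean = α/(α+β) = 11/59 = 0.186.

Posterior: Beta(11, 48); mean ≈ 0.186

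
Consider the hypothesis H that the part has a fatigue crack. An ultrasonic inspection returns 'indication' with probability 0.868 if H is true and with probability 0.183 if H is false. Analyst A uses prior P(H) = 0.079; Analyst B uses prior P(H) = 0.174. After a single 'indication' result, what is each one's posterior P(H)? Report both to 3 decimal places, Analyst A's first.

P('+'|H) = 0.868, P('+'|¬H) = 0.183.
Analyst A: numerator 0.868·0.079 = 0.068572; evidence = 0.068572+0.183·0.921 = 0.23711; posterior = 0.289.
Analyst B: numerator 0.868·0.174 = 0.15103; evidence = 0.15103+0.183·0.826 = 0.30219; posterior = 0.500.

Analyst A: 0.289; Analyst B: 0.500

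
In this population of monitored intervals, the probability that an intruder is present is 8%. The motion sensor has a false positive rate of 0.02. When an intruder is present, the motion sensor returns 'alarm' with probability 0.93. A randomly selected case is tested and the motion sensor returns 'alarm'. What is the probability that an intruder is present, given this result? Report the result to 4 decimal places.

Write H for 'an intruder is present'. Prior odds H:¬H = 0.08/0.92 = 0.086957. For the 'alarm' outcome, the likelihood ratio is 0.93/0.02 = 46.500.
Posterior odds = 0.086957 × 46.500 = 4.0435, so P(H|E) = 4.0435/(1+4.0435) = 0.8017.

P(H | E) ≈ 0.8017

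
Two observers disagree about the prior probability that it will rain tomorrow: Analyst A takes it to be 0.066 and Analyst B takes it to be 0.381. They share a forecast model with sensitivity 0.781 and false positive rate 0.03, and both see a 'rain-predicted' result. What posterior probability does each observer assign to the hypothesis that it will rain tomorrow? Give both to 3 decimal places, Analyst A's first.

The likelihood ratio for a 'rain-predicted' result is 0.781/0.03 = 26.033.
Analyst A: prior odds 0.066/0.934 = 0.070664; posterior odds 1.8396; posterior probability 0.648.
Analyst B: prior odds 0.381/0.619 = 0.61551; posterior odds 16.024; posterior probability 0.941.

Analyst A: 0.648; Analyst B: 0.941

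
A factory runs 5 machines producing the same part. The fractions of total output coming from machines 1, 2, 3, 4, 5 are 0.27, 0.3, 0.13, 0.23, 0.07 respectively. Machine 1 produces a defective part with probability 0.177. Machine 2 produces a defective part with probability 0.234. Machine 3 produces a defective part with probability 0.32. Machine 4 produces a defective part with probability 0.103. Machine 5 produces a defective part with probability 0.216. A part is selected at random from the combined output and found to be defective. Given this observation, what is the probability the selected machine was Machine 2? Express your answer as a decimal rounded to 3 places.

Tabulate prior·likelihood by source: [1] prior 0.27, lik 0.177, product 0.04779; [2] prior 0.3, lik 0.234, product 0.07020; [3] prior 0.13, lik 0.32, product 0.04160; [4] prior 0.23, lik 0.103, product 0.02369; [5] prior 0.07, lik 0.216, product 0.01512.
Normalizing constant = 0.19840; the posterior for Machine 2 is its product over the sum, 0.07020/0.19840 = 0.354.

Posterior probability ≈ 0.354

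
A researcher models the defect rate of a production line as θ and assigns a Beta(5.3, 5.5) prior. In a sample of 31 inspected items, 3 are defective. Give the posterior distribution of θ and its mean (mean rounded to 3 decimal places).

Observing 3 successes and 28 failures updates Beta(5.3, 5.5) by adding the success and failure counts to the two shape parameters: α = 5.3+3 = 8.3, β = 5.5+28 = 33.5.
E[θ | data] = 8.3/(8.3+33.5) = 0.199.

Posterior: Beta(8.3, 33.5); mean ≈ 0.199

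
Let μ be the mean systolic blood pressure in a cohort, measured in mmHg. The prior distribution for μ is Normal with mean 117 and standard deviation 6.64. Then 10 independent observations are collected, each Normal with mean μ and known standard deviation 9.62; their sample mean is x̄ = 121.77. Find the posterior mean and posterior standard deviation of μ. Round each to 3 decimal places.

Posterior mean ≈ 120.942; posterior SD ≈ 2.766

With known σ, the Normal prior is conjugate. Weight on the data is w = (n/σ²)/(n/σ² + 1/τ₀²) = 0.108056/(0.108056+0.0226811) = 0.82651.
Posterior mean = w·x̄ + (1−w)·μ₀ = 0.82651·121.77 + 0.17349·117 = 120.942. Posterior variance = 1/(0.108056+0.0226811) = 7.64892, so SD = 2.766.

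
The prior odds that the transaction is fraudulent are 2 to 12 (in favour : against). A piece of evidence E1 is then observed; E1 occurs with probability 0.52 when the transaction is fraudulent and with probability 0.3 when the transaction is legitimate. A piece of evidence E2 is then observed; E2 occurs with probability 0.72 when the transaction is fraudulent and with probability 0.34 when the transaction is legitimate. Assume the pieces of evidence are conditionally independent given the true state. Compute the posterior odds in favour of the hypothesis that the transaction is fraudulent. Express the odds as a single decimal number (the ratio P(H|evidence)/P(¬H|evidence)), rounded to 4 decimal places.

Posterior odds ≈ 0.6118

Prior odds = 2/12 = 0.16667.
Likelihood ratio for E1 = 0.52/0.3 = 1.7333.
Likelihood ratio for E2 = 0.72/0.34 = 2.1176.
Posterior odds = prior odds × LR₁ × LR₂ = 0.61176.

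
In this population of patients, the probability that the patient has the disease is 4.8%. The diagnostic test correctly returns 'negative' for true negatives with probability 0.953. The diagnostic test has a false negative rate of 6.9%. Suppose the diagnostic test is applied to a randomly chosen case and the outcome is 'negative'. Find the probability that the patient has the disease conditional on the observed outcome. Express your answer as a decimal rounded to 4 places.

P(H | E) ≈ 0.0036

Write H for 'the patient has the disease'. Prior odds H:¬H = 0.048/0.952 = 0.050420. For the 'negative' outcome, the likelihood ratio is 0.069/0.953 = 0.072403.
Posterior odds = 0.050420 × 0.072403 = 0.0036506, so P(H|E) = 0.0036506/(1+0.0036506) = 0.0036.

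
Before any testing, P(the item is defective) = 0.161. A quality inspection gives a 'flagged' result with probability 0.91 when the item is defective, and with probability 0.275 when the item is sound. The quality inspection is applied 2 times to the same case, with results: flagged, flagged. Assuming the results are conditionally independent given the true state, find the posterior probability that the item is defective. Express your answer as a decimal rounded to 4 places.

With H the event that the item is defective, the joint likelihood of the observed sequence is P(data|H) = 0.91·0.91 = 0.82810 and P(data|¬H) = 0.275·0.275 = 0.075625.
Bayes: P(H|data) = 0.161·0.82810 / (0.161·0.82810 + 0.839·0.075625) = 0.13332/0.19677 = 0.6776.

Posterior P(H) ≈ 0.6776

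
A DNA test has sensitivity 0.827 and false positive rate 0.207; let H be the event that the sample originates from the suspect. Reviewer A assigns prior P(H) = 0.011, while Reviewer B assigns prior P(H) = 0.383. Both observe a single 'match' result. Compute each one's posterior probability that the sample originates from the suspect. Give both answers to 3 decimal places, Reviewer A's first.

The likelihood ratio for a 'match' result is 0.827/0.207 = 3.9952.
Reviewer A: prior odds 0.011/0.989 = 0.011122; posterior odds 0.044436; posterior probability 0.043.
Reviewer B: prior odds 0.383/0.617 = 0.62075; posterior odds 2.4800; posterior probability 0.713.

Reviewer A: 0.043; Reviewer B: 0.713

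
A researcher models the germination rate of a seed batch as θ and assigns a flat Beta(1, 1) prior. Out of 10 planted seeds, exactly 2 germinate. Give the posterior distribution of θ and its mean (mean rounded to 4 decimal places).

The binomial likelihood is conjugate to the Beta prior: with 2 successes and 8 failures, the posterior is Beta(1+2, 1+8) = Beta(3, 9).
E[θ | data] = 3/(3+9) = 0.2500.

Posterior: Beta(3, 9); mean ≈ 0.2500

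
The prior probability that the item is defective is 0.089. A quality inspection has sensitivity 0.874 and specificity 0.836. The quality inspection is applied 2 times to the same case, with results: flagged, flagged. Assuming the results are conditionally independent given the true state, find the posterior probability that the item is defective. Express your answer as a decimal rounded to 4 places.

With H the event that the item is defective, the joint likelihood of the observed sequence is P(data|H) = 0.874·0.874 = 0.76388 and P(data|¬H) = 0.164·0.164 = 0.026896.
Bayes: P(H|data) = 0.089·0.76388 / (0.089·0.76388 + 0.911·0.026896) = 0.067985/0.092487 = 0.7351.

Posterior P(H) ≈ 0.7351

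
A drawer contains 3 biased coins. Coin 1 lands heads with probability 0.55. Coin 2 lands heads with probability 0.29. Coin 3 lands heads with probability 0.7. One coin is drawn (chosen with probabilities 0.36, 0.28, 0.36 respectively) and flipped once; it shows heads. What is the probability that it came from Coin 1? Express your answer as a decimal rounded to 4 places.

P(heads|C1) = 0.55; P(heads|C2) = 0.29; P(heads|C3) = 0.7.
Prior × likelihood for each source: 0.36·0.55=0.1980, 0.28·0.29=0.08120, 0.36·0.7=0.2520. Summing gives P(heads) = 0.53120.
P(Coin 1 | heads) = 0.1980 / 0.53120 = 0.3727.

Posterior probability ≈ 0.3727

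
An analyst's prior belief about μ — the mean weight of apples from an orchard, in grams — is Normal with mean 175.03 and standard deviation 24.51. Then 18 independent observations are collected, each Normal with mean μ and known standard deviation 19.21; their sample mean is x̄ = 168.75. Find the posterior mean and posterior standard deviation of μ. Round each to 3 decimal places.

Prior precision 1/τ₀² = 1/24.51² = 0.00166461; data precision n/σ² = 18/19.21² = 0.0487773.
Posterior precision = 0.00166461 + 0.0487773 = 0.0504419, giving posterior SD = 1/√0.0504419 = 4.453.
Posterior mean = (0.00166461·175.03 + 0.0487773·168.75) / 0.0504419 = 168.957.

Posterior mean ≈ 168.957; posterior SD ≈ 4.453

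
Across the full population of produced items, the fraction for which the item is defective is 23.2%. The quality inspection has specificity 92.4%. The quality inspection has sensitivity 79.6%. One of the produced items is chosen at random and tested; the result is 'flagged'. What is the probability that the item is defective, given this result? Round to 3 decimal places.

P(H | E) ≈ 0.760

Write H for 'the item is defective'. Prior odds H:¬H = 0.232/0.768 = 0.30208. For the 'flagged' outcome, the likelihood ratio is 0.796/0.076 = 10.474.
Posterior odds = 0.30208 × 10.474 = 3.1639, so P(H|E) = 3.1639/(1+3.1639) = 0.760.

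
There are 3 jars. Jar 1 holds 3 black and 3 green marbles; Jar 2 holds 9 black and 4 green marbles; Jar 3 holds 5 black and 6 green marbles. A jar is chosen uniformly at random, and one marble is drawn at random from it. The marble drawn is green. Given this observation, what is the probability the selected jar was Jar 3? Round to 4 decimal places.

Posterior probability ≈ 0.4031

Tabulate prior·likelihood by source: [1] prior 0.333333, lik 0.5, product 0.1667; [2] prior 0.333333, lik 0.3077, product 0.1026; [3] prior 0.333333, lik 0.5455, product 0.1818.
Normalizing constant = 0.45105; the posterior for Jar 3 is its product over the sum, 0.1818/0.45105 = 0.4031.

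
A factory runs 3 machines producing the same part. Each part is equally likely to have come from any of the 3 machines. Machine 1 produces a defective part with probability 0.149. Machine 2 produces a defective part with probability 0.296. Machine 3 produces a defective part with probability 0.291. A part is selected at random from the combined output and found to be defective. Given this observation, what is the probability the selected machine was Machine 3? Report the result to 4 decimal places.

P(defective|M1) = 0.149; P(defective|M2) = 0.296; P(defective|M3) = 0.291.
Prior × likelihood for each source: 0.333333·0.149=0.04967, 0.333333·0.296=0.09867, 0.333333·0.291=0.09700. Summing gives P(defective) = 0.24533.
P(Machine 3 | defective) = 0.09700 / 0.24533 = 0.3954.

Posterior probability ≈ 0.3954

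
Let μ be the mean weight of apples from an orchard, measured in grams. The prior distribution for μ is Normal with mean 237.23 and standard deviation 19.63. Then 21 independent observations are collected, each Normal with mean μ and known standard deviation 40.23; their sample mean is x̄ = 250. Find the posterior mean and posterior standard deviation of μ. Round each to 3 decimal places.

Posterior mean ≈ 247.872; posterior SD ≈ 8.014

Prior precision 1/τ₀² = 1/19.63² = 0.00259513; data precision n/σ² = 21/40.23² = 0.0129754.
Posterior precision = 0.00259513 + 0.0129754 = 0.0155705, giving posterior SD = 1/√0.0155705 = 8.014.
Posterior mean = (0.00259513·237.23 + 0.0129754·250) / 0.0155705 = 247.872.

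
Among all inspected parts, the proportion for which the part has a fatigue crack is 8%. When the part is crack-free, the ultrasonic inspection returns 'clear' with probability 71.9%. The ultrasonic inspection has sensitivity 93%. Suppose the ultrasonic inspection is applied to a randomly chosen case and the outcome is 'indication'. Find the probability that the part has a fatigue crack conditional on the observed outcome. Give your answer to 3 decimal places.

P(H | E) ≈ 0.223

Write H for 'the part has a fatigue crack'. Prior odds H:¬H = 0.08/0.92 = 0.086957. For the 'indication' outcome, the likelihood ratio is 0.93/0.281 = 3.3096.
Posterior odds = 0.086957 × 3.3096 = 0.28779, so P(H|E) = 0.28779/(1+0.28779) = 0.223.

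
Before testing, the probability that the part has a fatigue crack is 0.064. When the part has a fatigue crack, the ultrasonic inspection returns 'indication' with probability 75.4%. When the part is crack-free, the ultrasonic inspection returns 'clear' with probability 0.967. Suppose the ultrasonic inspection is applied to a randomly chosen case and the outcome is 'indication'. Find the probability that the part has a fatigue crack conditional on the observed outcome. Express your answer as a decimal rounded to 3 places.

Let H be the event that the part has a fatigue crack. P(H) = 0.064, so P(¬H) = 0.936. With E the 'indication' result, P(E|H) = 0.754 and P(E|¬H) = 0.033.
P(E) = 0.754·0.064 + 0.033·0.936 = 0.048256 + 0.030888 = 0.079144.
By Bayes' theorem, P(H|E) = 0.048256 / 0.079144 = 0.610.

P(H | E) ≈ 0.610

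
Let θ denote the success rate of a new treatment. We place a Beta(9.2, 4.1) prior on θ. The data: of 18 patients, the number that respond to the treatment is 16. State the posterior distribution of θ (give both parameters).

Posterior: Beta(25.2, 6.1)

Observing 16 successes and 2 failures updates Beta(9.2, 4.1) by adding the success and failure counts to the two shape parameters: α = 9.2+16 = 25.2, β = 4.1+2 = 6.1.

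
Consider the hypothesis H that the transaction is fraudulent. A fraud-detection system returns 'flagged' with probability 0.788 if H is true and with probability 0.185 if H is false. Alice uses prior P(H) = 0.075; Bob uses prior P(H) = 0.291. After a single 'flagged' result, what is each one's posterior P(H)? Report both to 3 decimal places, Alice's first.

The likelihood ratio for a 'flagged' result is 0.788/0.185 = 4.2595.
Alice: prior odds 0.075/0.925 = 0.081081; posterior odds 0.34536; posterior probability 0.257.
Bob: prior odds 0.291/0.709 = 0.41044; posterior odds 1.7482; posterior probability 0.636.

Alice: 0.257; Bob: 0.636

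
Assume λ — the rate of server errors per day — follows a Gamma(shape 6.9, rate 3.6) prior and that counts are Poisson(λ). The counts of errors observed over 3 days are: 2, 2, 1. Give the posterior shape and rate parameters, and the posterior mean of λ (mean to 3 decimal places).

Posterior: Gamma(shape=11.9, rate=6.6); mean ≈ 1.803

The Poisson likelihood adds the total count to the shape and the number of exposure periods to the rate. Here ∑xᵢ = 5 and n = 3, so shape 6.9→11.9 and rate 3.6→6.6.
E[λ | data] = 11.9/6.6 = 1.803.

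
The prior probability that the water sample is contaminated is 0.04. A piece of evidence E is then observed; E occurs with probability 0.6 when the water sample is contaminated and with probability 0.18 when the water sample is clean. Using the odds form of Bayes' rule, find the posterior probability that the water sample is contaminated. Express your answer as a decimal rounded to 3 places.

Posterior probability ≈ 0.122

Prior odds = 0.04/(1−0.04) = 0.041667.
Likelihood ratio for E = 0.6/0.18 = 3.3333.
Posterior odds = prior odds × LR = 0.13889.
Posterior probability = odds/(1+odds) = 0.13889/1.1389 = 0.122.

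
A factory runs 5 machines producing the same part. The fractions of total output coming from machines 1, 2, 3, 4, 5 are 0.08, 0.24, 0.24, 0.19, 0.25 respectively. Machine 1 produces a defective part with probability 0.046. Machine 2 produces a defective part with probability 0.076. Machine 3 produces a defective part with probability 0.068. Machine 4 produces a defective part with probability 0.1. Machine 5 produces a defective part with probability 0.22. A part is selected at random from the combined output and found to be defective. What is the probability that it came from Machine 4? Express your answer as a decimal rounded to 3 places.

Posterior probability ≈ 0.169

P(defective|M1) = 0.046; P(defective|M2) = 0.076; P(defective|M3) = 0.068; P(defective|M4) = 0.1; P(defective|M5) = 0.22.
Prior × likelihood for each source: 0.08·0.046=0.003680, 0.24·0.076=0.01824, 0.24·0.068=0.01632, 0.19·0.1=0.01900, 0.25·0.22=0.05500. Summing gives P(defective) = 0.11224.
P(Machine 4 | defective) = 0.01900 / 0.11224 = 0.169.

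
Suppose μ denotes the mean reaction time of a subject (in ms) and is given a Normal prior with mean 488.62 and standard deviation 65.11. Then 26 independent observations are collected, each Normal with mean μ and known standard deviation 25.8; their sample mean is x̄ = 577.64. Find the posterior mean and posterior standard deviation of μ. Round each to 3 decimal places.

Posterior mean ≈ 577.106; posterior SD ≈ 5.045

Prior precision 1/τ₀² = 1/65.11² = 0.00023589; data precision n/σ² = 26/25.8² = 0.0390602.
Posterior precision = 0.00023589 + 0.0390602 = 0.0392960, giving posterior SD = 1/√0.0392960 = 5.045.
Posterior mean = (0.00023589·488.62 + 0.0390602·577.64) / 0.0392960 = 577.106.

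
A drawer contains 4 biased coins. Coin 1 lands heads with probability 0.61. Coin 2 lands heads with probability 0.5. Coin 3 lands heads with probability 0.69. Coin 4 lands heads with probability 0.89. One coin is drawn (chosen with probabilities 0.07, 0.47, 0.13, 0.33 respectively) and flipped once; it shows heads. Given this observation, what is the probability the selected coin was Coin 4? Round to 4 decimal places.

Posterior probability ≈ 0.4443

Tabulate prior·likelihood by source: [1] prior 0.07, lik 0.61, product 0.04270; [2] prior 0.47, lik 0.5, product 0.2350; [3] prior 0.13, lik 0.69, product 0.08970; [4] prior 0.33, lik 0.89, product 0.2937.
Normalizing constant = 0.66110; the posterior for Coin 4 is its product over the sum, 0.2937/0.66110 = 0.4443.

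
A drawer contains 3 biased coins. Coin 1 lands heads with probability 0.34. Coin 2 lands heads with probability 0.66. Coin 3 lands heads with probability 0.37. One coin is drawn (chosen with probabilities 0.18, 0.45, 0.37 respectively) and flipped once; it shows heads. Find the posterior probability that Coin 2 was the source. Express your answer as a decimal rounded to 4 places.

Posterior probability ≈ 0.5999

Tabulate prior·likelihood by source: [1] prior 0.18, lik 0.34, product 0.06120; [2] prior 0.45, lik 0.66, product 0.2970; [3] prior 0.37, lik 0.37, product 0.1369.
Normalizing constant = 0.49510; the posterior for Coin 2 is its product over the sum, 0.2970/0.49510 = 0.5999.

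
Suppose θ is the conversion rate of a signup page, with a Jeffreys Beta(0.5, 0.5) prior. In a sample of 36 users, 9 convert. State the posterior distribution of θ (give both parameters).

Posterior: Beta(9.5, 27.5)

The binomial likelihood is conjugate to the Beta prior: with 9 successes and 27 failures, the posterior is Beta(0.5+9, 0.5+27) = Beta(9.5, 27.5).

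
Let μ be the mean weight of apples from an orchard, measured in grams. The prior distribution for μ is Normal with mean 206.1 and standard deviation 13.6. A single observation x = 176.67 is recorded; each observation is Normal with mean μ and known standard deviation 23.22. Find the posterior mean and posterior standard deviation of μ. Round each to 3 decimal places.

Posterior mean ≈ 198.583; posterior SD ≈ 11.735

With known σ, the Normal prior is conjugate. Weight on the data is w = (n/σ²)/(n/σ² + 1/τ₀²) = 0.00185471/(0.00185471+0.00540657) = 0.25542.
Posterior mean = w·x̄ + (1−w)·μ₀ = 0.25542·176.67 + 0.74458·206.1 = 198.583. Posterior variance = 1/(0.00185471+0.00540657) = 137.717, so SD = 11.735.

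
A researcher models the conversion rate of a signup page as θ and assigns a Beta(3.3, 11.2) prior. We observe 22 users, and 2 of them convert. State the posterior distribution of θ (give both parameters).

Posterior: Beta(5.3, 31.2)

The binomial likelihood is conjugate to the Beta prior: with 2 successes and 20 failures, the posterior is Beta(3.3+2, 11.2+20) = Beta(5.3, 31.2).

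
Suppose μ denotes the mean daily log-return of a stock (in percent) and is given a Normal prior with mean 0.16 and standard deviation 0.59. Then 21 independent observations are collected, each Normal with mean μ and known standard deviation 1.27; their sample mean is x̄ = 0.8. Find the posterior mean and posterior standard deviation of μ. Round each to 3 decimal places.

Posterior mean ≈ 0.684; posterior SD ≈ 0.251

Prior precision 1/τ₀² = 1/0.59² = 2.87274; data precision n/σ² = 21/1.27² = 13.0200.
Posterior precision = 2.87274 + 13.0200 = 15.8928, giving posterior SD = 1/√15.8928 = 0.251.
Posterior mean = (2.87274·0.16 + 13.0200·0.8) / 15.8928 = 0.684.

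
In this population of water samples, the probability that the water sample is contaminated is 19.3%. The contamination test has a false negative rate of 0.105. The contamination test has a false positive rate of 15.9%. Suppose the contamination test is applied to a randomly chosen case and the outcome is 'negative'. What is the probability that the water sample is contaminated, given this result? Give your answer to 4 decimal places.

Let H be the event that the water sample is contaminated. P(H) = 0.193, so P(¬H) = 0.807. With E the 'negative' result, P(E|H) = 0.105 and P(E|¬H) = 0.841.
P(E) = 0.105·0.193 + 0.841·0.807 = 0.020265 + 0.67869 = 0.69895.
By Bayes' theorem, P(H|E) = 0.020265 / 0.69895 = 0.0290.

P(H | E) ≈ 0.0290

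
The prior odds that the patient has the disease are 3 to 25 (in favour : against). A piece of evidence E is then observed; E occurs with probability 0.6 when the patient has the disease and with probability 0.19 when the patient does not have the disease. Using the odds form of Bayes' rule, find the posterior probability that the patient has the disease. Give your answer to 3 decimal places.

Posterior probability ≈ 0.275

Prior odds = 3/25 = 0.12000.
Likelihood ratio for E = 0.6/0.19 = 3.1579.
Posterior odds = prior odds × LR = 0.37895.
Posterior probability = odds/(1+odds) = 0.37895/1.3789 = 0.275.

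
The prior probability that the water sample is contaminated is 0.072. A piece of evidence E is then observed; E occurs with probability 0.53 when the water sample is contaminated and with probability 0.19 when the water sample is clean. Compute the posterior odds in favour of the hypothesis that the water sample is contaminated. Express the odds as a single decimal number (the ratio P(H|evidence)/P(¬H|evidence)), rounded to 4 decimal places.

Prior odds = 0.072/(1−0.072) = 0.077586. In log-odds, ln(0.077586) = -2.5564.
Add log likelihood ratio: ln(2.7895) = 1.0259.
Posterior log-odds = -1.5305, so posterior odds = exp(-1.5305) = 0.21642.

Posterior odds ≈ 0.2164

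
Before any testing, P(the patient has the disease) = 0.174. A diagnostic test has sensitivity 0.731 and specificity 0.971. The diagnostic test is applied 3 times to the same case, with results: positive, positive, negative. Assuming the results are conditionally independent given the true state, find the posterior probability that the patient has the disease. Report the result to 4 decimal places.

Let H be the event that the patient has the disease; start with P(H) = 0.174. P('positive'|H) = 0.731, P('positive'|¬H) = 0.029.
Update on result 1 ('positive'): P(H) ← 0.731·0.1740 / (0.731·0.1740 + 0.029·0.8260) = 0.12719/0.15115 = 0.8415.
Update on result 2 ('positive'): P(H) ← 0.731·0.8415 / (0.731·0.8415 + 0.029·0.1585) = 0.61515/0.61975 = 0.9926.
Update on result 3 ('negative'): P(H) ← 0.269·0.9926 / (0.269·0.9926 + 0.971·0.0074) = 0.26701/0.27421 = 0.9737.

Posterior P(H) ≈ 0.9737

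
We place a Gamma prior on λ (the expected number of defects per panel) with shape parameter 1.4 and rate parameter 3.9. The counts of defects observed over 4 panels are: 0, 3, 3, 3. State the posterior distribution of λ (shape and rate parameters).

Posterior: Gamma(shape=10.4, rate=7.9)

Total count ∑xᵢ = 9 over n = 4 panels.
Gamma is conjugate to the Poisson likelihood: posterior is Gamma(shape = 1.4+9 = 10.4, rate = 3.9+4 = 7.9).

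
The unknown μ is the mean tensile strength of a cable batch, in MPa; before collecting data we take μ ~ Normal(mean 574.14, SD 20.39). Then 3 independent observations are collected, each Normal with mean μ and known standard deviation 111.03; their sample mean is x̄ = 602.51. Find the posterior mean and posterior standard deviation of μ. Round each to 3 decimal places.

Posterior mean ≈ 576.747; posterior SD ≈ 19.431

With known σ, the Normal prior is conjugate. Weight on the data is w = (n/σ²)/(n/σ² + 1/τ₀²) = 0.00024336/(0.00024336+0.00240528) = 0.091879.
Posterior mean = w·x̄ + (1−w)·μ₀ = 0.091879·602.51 + 0.90812·574.14 = 576.747. Posterior variance = 1/(0.00024336+0.00240528) = 377.553, so SD = 19.431.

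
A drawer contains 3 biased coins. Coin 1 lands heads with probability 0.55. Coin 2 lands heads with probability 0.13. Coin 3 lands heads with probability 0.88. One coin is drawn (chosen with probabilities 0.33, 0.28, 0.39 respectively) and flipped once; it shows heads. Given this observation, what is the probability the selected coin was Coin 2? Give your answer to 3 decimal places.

Posterior probability ≈ 0.065

P(heads|C1) = 0.55; P(heads|C2) = 0.13; P(heads|C3) = 0.88.
Prior × likelihood for each source: 0.33·0.55=0.1815, 0.28·0.13=0.03640, 0.39·0.88=0.3432. Summing gives P(heads) = 0.56110.
P(Coin 2 | heads) = 0.03640 / 0.56110 = 0.065.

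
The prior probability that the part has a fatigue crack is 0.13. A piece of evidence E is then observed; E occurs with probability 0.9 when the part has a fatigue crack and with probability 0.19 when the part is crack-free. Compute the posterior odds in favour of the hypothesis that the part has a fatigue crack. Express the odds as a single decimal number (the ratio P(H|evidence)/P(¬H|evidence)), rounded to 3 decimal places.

Prior odds = 0.13/(1−0.13) = 0.14943.
Likelihood ratio for E = 0.9/0.19 = 4.7368.
Posterior odds = prior odds × LR = 0.70780.

Posterior odds ≈ 0.708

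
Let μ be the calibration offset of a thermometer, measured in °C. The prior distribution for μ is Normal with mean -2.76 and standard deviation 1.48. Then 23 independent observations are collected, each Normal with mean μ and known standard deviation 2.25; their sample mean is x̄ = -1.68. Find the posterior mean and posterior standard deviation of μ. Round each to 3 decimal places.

With known σ, the Normal prior is conjugate. Weight on the data is w = (n/σ²)/(n/σ² + 1/τ₀²) = 4.54321/(4.54321+0.456538) = 0.90869.
Posterior mean = w·x̄ + (1−w)·μ₀ = 0.90869·-1.68 + 0.091312·-2.76 = -1.779. Posterior variance = 1/(4.54321+0.456538) = 0.200010, so SD = 0.447.

Posterior mean ≈ -1.779; posterior SD ≈ 0.447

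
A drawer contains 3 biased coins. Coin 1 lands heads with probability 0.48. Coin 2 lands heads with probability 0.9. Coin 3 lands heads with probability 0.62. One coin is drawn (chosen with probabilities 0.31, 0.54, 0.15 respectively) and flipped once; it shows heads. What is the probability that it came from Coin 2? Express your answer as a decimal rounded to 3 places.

P(heads|C1) = 0.48; P(heads|C2) = 0.9; P(heads|C3) = 0.62.
Prior × likelihood for each source: 0.31·0.48=0.1488, 0.54·0.9=0.4860, 0.15·0.62=0.09300. Summing gives P(heads) = 0.72780.
P(Coin 2 | heads) = 0.4860 / 0.72780 = 0.668.

Posterior probability ≈ 0.668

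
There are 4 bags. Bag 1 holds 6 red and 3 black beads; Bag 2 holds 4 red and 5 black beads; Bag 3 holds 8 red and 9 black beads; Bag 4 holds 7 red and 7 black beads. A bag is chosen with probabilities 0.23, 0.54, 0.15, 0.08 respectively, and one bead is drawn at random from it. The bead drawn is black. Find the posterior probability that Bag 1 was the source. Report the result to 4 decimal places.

P(black|Bag 1) = 0.3333; P(black|Bag 2) = 0.5556; P(black|Bag 3) = 0.5294; P(black|Bag 4) = 0.5.
Prior × likelihood for each source: 0.23·0.3333=0.07667, 0.54·0.5556=0.3000, 0.15·0.5294=0.07941, 0.08·0.5=0.04000. Summing gives P(black) = 0.49608.
P(Bag 1 | black) = 0.07667 / 0.49608 = 0.1545.

Posterior probability ≈ 0.1545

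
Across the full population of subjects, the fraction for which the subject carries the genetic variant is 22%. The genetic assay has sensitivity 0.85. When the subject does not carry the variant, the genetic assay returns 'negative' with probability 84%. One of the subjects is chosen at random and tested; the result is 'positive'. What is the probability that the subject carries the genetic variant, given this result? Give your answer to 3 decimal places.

Let H be the event that the subject carries the genetic variant. P(H) = 0.22, so P(¬H) = 0.78. With E the 'positive' result, P(E|H) = 0.85 and P(E|¬H) = 0.16.
P(E) = 0.85·0.22 + 0.16·0.78 = 0.18700 + 0.12480 = 0.31180.
By Bayes' theorem, P(H|E) = 0.18700 / 0.31180 = 0.600.

P(H | E) ≈ 0.600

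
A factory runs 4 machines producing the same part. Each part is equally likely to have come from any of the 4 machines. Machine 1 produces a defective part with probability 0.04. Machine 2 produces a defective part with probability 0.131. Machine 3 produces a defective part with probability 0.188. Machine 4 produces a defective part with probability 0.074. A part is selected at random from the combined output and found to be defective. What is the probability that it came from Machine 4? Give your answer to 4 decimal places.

Tabulate prior·likelihood by source: [1] prior 0.25, lik 0.04, product 0.01000; [2] prior 0.25, lik 0.131, product 0.03275; [3] prior 0.25, lik 0.188, product 0.04700; [4] prior 0.25, lik 0.074, product 0.01850.
Normalizing constant = 0.10825; the posterior for Machine 4 is its product over the sum, 0.01850/0.10825 = 0.1709.

Posterior probability ≈ 0.1709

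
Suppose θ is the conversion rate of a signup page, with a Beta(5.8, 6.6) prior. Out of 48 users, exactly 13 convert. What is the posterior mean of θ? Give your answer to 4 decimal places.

Posterior mean ≈ 0.3113

The binomial likelihood is conjugate to the Beta prior: with 13 successes and 35 failures, the posterior is Beta(5.8+13, 6.6+35) = Beta(18.8, 41.6).
Posterior mean = α/(α+β) = 18.8/60.4 = 0.3113.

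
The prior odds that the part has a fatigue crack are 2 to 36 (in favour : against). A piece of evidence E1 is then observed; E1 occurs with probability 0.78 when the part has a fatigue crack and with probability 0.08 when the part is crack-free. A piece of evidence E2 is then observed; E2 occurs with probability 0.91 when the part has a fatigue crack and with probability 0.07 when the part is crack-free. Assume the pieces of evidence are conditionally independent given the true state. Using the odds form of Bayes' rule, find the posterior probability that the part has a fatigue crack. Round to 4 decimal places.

Prior odds = 2/36 = 0.055556.
Likelihood ratio for E1 = 0.78/0.08 = 9.7500.
Likelihood ratio for E2 = 0.91/0.07 = 13.000.
Posterior odds = prior odds × LR₁ × LR₂ = 7.0417.
Posterior probability = odds/(1+odds) = 7.0417/8.0417 = 0.8756.

Posterior probability ≈ 0.8756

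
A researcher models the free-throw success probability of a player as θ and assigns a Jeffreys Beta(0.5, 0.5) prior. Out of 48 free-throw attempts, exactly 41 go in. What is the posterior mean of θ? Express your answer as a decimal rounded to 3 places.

Posterior mean ≈ 0.847

The binomial likelihood is conjugate to the Beta prior: with 41 successes and 7 failures, the posterior is Beta(0.5+41, 0.5+7) = Beta(41.5, 7.5).
Posterior mean = α/(α+β) = 41.5/49 = 0.847.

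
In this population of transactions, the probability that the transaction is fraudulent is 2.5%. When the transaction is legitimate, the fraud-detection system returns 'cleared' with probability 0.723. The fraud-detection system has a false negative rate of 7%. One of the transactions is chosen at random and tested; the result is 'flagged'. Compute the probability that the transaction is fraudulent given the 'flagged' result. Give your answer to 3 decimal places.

P(H | E) ≈ 0.079

Let H be the event that the transaction is fraudulent. P(H) = 0.025, so P(¬H) = 0.975. With E the 'flagged' result, P(E|H) = 0.93 and P(E|¬H) = 0.277.
P(E) = 0.93·0.025 + 0.277·0.975 = 0.023250 + 0.27008 = 0.29333.
By Bayes' theorem, P(H|E) = 0.023250 / 0.29333 = 0.079.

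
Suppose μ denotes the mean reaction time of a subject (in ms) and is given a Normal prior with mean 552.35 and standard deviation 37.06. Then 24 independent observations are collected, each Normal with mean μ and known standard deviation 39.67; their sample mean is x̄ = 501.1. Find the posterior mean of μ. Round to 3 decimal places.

Posterior mean ≈ 503.435

Prior precision 1/τ₀² = 1/37.06² = 0.00072810; data precision n/σ² = 24/39.67² = 0.0152506.
Posterior precision = 0.00072810 + 0.0152506 = 0.0159787.
Posterior mean = (0.00072810·552.35 + 0.0152506·501.1) / 0.0159787 = 503.435.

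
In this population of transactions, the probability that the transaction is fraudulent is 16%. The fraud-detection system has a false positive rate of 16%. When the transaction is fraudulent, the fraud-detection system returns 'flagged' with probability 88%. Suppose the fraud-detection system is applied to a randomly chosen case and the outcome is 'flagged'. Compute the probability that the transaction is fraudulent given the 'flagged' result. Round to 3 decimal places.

Write H for 'the transaction is fraudulent'. Prior odds H:¬H = 0.16/0.84 = 0.19048. For the 'flagged' outcome, the likelihood ratio is 0.88/0.16 = 5.5000.
Posterior odds = 0.19048 × 5.5000 = 1.0476, so P(H|E) = 1.0476/(1+1.0476) = 0.512.

P(H | E) ≈ 0.512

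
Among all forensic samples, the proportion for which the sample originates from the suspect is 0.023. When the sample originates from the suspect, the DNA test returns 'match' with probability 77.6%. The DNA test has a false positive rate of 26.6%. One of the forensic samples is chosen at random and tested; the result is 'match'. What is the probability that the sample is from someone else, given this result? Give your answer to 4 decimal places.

Let H be the event that the sample originates from the suspect. P(H) = 0.023, so P(¬H) = 0.977. With E the 'match' result, P(E|H) = 0.776 and P(E|¬H) = 0.266.
P(E) = 0.776·0.023 + 0.266·0.977 = 0.017848 + 0.25988 = 0.27773.
By Bayes' theorem, P(H|E) = 0.017848 / 0.27773 = 0.0643. Hence P(¬H|E) = 1 − 0.0643 = 0.9357.

P(¬H | E) ≈ 0.9357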